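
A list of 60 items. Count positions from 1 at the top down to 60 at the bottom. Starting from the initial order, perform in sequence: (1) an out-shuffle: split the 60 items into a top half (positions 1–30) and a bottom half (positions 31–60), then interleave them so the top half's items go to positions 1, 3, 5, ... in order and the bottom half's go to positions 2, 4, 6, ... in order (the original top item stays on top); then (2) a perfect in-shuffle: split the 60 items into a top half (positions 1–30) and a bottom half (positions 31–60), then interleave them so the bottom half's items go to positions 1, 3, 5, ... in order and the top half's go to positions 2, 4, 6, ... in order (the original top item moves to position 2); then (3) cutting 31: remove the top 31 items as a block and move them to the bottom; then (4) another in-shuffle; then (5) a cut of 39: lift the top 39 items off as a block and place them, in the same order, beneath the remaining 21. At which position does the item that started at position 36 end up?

6

Track the item from position 36 forward through each operation:
  after op 1 (out-shuffle): 36 → 12
  after op 2 (in-shuffle): 12 → 24
  after op 3 (cut 31): 24 → 53
  after op 4 (in-shuffle): 53 → 45
  after op 5 (cut 39): 45 → 6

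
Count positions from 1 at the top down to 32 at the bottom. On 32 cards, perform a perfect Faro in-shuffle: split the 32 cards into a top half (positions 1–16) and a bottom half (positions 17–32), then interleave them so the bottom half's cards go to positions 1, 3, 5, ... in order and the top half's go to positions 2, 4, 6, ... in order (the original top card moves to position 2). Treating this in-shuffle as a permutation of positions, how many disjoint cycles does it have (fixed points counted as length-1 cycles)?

4

Trace each unvisited position around until it returns:
(1 2 4 8 16 32 31 29 25 17) (3 6 12 24 15 30 27 21 9 18) (5 10 20 7 14 28 23 13 26 19) (11 22)
4 cycles in total.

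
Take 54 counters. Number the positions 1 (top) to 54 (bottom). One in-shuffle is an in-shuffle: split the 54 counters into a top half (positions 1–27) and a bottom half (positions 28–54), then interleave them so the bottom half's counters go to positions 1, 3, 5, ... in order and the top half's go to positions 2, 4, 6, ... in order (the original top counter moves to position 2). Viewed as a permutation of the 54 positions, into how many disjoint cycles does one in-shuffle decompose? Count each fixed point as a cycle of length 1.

Trace each unvisited position around until it returns:
(1 2 4 8 16 32 ... len 20) (3 6 12 24 48 41 ... len 20) (5 10 20 40 25 50 45 35 15 30) (11 22 44 33)
4 cycles in total.

4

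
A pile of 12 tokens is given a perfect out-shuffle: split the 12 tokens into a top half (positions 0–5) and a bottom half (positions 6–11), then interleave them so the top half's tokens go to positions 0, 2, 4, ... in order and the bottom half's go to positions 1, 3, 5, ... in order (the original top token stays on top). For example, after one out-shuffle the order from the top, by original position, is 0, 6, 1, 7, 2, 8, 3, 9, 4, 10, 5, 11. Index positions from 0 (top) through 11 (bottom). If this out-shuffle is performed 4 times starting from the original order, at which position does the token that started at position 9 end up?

1

Track the token's position through each out-shuffle:
9 → 7 → 3 → 6 → 1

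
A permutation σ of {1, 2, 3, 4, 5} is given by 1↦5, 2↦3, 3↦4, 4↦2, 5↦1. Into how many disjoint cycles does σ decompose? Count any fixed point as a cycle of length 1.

Cycle decomposition: (1 5) (2 3 4).
2 cycles.

2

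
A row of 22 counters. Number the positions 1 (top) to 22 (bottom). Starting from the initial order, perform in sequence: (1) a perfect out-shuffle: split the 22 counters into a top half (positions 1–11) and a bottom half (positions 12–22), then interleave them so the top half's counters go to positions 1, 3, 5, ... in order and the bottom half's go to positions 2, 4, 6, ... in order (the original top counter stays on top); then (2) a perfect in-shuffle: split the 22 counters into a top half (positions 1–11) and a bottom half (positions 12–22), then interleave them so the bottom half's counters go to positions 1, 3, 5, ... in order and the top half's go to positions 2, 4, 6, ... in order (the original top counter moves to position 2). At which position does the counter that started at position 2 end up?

6

Track the counter from position 2 forward through each operation:
  after op 1 (out-shuffle): 2 → 3
  after op 2 (in-shuffle): 3 → 6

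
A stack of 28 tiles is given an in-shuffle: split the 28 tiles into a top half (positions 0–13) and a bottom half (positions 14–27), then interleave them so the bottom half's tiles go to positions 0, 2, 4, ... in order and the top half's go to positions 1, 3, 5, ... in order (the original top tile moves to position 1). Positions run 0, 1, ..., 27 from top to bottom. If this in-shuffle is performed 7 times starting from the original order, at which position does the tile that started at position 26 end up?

4

Track the tile's position through each in-shuffle:
26 → 24 → 20 → 12 → 25 → 22 → 16 → 4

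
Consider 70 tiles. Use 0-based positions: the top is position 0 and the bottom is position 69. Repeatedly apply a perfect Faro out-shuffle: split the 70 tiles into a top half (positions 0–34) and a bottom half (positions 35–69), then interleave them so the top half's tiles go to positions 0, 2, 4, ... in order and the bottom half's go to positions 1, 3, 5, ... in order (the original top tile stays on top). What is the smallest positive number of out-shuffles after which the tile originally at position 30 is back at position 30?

Follow position 30 under repeated out-shuffles:
30 → 60 → 51 → 33 → 66 → 63 → 57 → 45 → 21 → 42 → 15 → 30
It first returns after 11 out-shuffles.

11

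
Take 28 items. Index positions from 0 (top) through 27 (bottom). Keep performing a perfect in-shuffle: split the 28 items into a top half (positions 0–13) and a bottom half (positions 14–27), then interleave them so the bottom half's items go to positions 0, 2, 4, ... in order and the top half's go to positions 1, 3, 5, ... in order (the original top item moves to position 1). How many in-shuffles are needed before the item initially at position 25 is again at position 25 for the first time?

Follow position 25 under repeated in-shuffles:
25 → 22 → 16 → 4 → 9 → 19 → 10 → 21 → ... → 25 (length 28)
It first returns after 28 in-shuffles.

28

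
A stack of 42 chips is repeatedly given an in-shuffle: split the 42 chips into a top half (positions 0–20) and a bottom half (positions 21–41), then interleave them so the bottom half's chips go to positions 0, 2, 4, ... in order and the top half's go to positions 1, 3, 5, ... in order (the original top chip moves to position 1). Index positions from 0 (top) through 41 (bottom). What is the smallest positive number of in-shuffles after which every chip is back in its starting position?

14

The in-shuffle permutes the 42 positions with cycle lengths [14, 14, 14].
Every chip is home exactly when every cycle has completed a whole number of laps, i.e. after lcm(14) = 14 in-shuffles.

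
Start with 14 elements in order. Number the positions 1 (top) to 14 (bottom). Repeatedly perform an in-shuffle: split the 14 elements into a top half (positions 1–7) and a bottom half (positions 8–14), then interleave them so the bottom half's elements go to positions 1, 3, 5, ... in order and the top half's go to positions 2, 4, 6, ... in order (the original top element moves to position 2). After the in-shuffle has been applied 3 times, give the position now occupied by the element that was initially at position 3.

9

Track the element's position through each in-shuffle:
3 → 6 → 12 → 9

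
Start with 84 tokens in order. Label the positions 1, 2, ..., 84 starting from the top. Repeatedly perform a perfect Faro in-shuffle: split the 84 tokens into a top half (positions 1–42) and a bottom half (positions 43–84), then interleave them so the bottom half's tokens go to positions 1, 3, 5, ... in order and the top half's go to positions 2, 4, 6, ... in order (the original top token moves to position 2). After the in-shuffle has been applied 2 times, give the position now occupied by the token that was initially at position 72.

Track the token's position through each in-shuffle:
72 → 59 → 33

33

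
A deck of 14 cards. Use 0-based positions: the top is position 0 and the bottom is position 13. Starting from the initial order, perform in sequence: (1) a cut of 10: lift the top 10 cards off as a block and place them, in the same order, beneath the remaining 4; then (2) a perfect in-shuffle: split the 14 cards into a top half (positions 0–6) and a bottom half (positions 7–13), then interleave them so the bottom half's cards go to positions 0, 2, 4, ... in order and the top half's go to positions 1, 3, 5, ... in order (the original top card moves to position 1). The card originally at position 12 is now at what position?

5

Track the card from position 12 forward through each operation:
  after op 1 (cut 10): 12 → 2
  after op 2 (in-shuffle): 2 → 5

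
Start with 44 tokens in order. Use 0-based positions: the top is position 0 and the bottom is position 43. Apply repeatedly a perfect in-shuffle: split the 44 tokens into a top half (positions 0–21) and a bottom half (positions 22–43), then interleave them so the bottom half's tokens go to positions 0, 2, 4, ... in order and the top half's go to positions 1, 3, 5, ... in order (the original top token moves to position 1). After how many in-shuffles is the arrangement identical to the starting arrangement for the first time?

12

The in-shuffle permutes the 44 positions with cycle lengths [2, 4, 4, 4, 6, 12, 12].
Every token is home exactly when every cycle has completed a whole number of laps, i.e. after lcm(2, 4, 6, 12) = 12 in-shuffles.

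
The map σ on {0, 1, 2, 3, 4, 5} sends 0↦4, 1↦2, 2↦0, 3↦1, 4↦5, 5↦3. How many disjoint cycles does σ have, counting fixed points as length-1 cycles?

1

Cycle decomposition: (0 4 5 3 1 2).
1 cycle.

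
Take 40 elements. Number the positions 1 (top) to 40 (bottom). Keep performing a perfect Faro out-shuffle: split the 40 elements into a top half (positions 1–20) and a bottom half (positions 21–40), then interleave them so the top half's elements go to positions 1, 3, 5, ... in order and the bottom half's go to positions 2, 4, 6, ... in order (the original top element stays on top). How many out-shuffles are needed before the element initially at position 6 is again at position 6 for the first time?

12

Follow position 6 under repeated out-shuffles:
6 → 11 → 21 → 2 → 3 → 5 → 9 → 17 → 33 → 26 → 12 → 23 → 6
It first returns after 12 out-shuffles.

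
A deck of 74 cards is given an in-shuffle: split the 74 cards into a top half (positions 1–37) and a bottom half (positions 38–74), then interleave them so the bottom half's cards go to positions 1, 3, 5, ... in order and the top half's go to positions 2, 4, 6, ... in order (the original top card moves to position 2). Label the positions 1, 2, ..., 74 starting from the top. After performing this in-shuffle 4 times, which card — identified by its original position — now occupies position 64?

Work backwards from position 64, undoing one in-shuffle at a time:
64 ← 32 ← 16 ← 8 ← 4
So the card now at position 64 started at position 4.

4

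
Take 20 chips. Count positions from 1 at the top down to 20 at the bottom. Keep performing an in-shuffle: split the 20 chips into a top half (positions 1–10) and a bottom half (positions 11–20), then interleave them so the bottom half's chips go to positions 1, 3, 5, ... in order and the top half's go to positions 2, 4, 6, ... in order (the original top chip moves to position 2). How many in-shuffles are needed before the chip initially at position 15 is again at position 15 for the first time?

3

Follow position 15 under repeated in-shuffles:
15 → 9 → 18 → 15
It first returns after 3 in-shuffles.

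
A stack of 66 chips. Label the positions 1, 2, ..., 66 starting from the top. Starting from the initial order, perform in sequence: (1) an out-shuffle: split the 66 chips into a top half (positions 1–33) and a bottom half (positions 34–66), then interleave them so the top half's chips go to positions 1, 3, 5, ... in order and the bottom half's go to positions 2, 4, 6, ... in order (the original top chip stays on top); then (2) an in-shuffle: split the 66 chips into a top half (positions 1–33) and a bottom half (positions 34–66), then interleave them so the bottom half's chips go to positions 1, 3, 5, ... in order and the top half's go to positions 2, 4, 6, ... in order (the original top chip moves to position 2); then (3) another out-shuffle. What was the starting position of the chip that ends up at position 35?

5

Undo the operations in reverse order, starting from position 35:
  undo op 3 (out-shuffle, from top half): 35 ← 18
  undo op 2 (in-shuffle, from top half): 18 ← 9
  undo op 1 (out-shuffle, from top half): 9 ← 5
So the chip at position 35 came from original position 5.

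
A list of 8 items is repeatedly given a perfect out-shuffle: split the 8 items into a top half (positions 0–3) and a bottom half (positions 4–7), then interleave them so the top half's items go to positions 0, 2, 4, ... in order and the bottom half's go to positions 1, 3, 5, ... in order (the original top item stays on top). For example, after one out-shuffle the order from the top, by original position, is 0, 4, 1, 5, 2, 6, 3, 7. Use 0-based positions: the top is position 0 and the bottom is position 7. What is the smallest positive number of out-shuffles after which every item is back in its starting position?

3

The out-shuffle permutes the 8 positions with cycle lengths [1, 1, 3, 3].
Every item is home exactly when every cycle has completed a whole number of laps, i.e. after lcm(1, 3) = 3 out-shuffles.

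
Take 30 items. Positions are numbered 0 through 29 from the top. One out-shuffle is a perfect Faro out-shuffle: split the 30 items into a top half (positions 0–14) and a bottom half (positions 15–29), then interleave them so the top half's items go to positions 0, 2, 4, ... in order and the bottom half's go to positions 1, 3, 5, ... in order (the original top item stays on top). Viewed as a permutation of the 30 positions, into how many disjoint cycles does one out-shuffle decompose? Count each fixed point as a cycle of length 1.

Trace each unvisited position around until it returns:
(0) (1 2 4 8 16 3 ... len 28) (29)
3 cycles in total.

3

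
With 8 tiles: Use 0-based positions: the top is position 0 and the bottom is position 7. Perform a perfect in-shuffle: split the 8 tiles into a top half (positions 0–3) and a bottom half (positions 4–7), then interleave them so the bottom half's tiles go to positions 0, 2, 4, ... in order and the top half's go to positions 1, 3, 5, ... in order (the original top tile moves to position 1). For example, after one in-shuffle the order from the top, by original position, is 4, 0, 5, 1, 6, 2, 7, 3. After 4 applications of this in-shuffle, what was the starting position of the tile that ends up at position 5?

Work backwards from position 5, undoing one in-shuffle at a time:
5 ← 2 ← 5 ← 2 ← 5
So the tile now at position 5 started at position 5.

5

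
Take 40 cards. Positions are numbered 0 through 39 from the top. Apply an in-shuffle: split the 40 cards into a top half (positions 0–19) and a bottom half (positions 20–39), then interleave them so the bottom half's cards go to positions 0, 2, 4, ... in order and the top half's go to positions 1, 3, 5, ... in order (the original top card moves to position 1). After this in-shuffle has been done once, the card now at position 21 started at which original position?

Work backwards from position 21, undoing one in-shuffle at a time:
21 ← 10
So the card now at position 21 started at position 10.

10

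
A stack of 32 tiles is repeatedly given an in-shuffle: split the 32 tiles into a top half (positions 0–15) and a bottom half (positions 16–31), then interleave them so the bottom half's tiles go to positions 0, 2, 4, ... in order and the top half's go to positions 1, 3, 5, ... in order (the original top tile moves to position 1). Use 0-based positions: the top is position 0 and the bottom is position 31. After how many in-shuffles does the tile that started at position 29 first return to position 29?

10

Follow position 29 under repeated in-shuffles:
29 → 26 → 20 → 8 → 17 → 2 → 5 → 11 → 23 → 14 → 29
It first returns after 10 in-shuffles.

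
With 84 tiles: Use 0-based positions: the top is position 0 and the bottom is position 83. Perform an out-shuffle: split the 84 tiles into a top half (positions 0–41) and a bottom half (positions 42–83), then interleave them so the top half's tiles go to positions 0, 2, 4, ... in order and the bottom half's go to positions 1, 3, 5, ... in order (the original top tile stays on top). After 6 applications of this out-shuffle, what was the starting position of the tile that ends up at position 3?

61

Work backwards from position 3, undoing one out-shuffle at a time:
3 ← 43 ← 63 ← 73 ← 78 ← 39 ← 61
So the tile now at position 3 started at position 61.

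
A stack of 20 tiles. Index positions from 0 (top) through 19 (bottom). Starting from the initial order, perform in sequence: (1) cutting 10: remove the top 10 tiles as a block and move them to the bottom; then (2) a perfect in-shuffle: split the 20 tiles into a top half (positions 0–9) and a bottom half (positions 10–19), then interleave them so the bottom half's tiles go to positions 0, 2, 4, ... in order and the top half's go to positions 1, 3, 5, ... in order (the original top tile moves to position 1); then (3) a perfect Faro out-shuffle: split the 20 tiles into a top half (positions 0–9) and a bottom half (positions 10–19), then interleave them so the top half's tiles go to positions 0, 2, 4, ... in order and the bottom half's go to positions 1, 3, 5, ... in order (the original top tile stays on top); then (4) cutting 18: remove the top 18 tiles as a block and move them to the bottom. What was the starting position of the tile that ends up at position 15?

8

Undo the operations in reverse order, starting from position 15:
  undo op 4 (cut 18): 15 ← 13
  undo op 3 (out-shuffle, from bottom half): 13 ← 16
  undo op 2 (in-shuffle, from bottom half): 16 ← 18
  undo op 1 (cut 10): 18 ← 8
So the tile at position 15 came from original position 8.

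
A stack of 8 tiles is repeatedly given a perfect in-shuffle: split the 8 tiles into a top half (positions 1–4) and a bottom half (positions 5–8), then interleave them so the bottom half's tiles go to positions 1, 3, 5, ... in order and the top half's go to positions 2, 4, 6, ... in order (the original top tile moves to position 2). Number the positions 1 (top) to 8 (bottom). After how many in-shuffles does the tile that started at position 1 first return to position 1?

Follow position 1 under repeated in-shuffles:
1 → 2 → 4 → 8 → 7 → 5 → 1
It first returns after 6 in-shuffles.

6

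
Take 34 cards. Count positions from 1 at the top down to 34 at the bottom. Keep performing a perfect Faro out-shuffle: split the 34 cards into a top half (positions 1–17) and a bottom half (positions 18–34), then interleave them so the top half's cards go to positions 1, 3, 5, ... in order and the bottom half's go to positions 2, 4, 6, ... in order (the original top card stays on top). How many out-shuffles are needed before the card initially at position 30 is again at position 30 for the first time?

10

Follow position 30 under repeated out-shuffles:
30 → 26 → 18 → 2 → 3 → 5 → 9 → 17 → 33 → 32 → 30
It first returns after 10 out-shuffles.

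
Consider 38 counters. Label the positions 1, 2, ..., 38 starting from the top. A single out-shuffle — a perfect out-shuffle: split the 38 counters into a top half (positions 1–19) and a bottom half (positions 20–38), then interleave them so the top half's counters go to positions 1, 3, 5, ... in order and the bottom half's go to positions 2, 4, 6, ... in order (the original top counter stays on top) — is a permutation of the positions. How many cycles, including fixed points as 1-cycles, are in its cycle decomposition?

Trace each unvisited position around until it returns:
(1) (2 3 5 9 17 33 ... len 36) (38)
3 cycles in total.

3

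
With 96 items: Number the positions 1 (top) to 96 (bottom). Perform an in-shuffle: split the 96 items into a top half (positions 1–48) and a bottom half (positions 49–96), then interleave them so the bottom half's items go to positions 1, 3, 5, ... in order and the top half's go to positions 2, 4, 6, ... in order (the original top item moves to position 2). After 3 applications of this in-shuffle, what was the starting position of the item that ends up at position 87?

23

Work backwards from position 87, undoing one in-shuffle at a time:
87 ← 92 ← 46 ← 23
So the item now at position 87 started at position 23.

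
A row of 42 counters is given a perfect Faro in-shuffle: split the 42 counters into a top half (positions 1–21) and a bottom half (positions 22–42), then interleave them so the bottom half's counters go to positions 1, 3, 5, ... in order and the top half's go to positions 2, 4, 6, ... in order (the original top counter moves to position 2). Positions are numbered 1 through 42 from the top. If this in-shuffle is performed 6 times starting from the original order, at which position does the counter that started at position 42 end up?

Track the counter's position through each in-shuffle:
42 → 41 → 39 → 35 → 27 → 11 → 22

22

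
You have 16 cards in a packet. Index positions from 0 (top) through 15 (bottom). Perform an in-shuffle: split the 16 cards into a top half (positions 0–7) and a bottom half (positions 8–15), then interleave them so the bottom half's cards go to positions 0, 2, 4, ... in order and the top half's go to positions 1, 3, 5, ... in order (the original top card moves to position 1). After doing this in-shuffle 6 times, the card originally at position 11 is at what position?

Track the card's position through each in-shuffle:
11 → 6 → 13 → 10 → 4 → 9 → 2

2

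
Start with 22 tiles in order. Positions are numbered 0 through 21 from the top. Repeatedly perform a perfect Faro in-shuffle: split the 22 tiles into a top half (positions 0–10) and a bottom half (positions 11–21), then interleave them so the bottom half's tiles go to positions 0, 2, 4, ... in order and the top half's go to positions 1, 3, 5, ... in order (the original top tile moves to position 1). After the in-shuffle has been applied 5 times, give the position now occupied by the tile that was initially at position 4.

Track the tile's position through each in-shuffle:
4 → 9 → 19 → 16 → 10 → 21

21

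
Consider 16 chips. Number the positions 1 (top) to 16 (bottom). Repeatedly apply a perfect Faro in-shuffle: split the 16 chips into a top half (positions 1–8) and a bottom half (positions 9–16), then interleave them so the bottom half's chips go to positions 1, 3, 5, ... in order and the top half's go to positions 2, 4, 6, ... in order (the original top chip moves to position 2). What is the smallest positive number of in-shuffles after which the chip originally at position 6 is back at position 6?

8

Follow position 6 under repeated in-shuffles:
6 → 12 → 7 → 14 → 11 → 5 → 10 → 3 → 6
It first returns after 8 in-shuffles.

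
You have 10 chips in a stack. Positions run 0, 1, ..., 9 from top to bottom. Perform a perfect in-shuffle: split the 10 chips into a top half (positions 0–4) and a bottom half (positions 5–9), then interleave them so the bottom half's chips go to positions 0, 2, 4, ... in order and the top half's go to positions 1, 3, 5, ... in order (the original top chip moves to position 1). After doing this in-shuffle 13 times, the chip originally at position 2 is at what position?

Track position through each in-shuffle: 2 → 5 → 0 → 1 → 3 → ... (continuing for 13 shuffles total) → 1.

1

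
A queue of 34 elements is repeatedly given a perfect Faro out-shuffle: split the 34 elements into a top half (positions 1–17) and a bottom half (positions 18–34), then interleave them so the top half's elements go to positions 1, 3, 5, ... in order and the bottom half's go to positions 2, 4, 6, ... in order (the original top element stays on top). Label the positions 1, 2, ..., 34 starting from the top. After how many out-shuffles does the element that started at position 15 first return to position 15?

10

Follow position 15 under repeated out-shuffles:
15 → 29 → 24 → 14 → 27 → 20 → 6 → 11 → 21 → 8 → 15
It first returns after 10 out-shuffles.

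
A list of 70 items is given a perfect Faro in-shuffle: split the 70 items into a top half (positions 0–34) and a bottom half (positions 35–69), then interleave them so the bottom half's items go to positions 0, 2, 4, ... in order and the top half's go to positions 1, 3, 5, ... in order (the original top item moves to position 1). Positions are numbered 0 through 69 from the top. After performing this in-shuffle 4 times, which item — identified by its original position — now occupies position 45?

Work backwards from position 45, undoing one in-shuffle at a time:
45 ← 22 ← 46 ← 58 ← 64
So the item now at position 45 started at position 64.

64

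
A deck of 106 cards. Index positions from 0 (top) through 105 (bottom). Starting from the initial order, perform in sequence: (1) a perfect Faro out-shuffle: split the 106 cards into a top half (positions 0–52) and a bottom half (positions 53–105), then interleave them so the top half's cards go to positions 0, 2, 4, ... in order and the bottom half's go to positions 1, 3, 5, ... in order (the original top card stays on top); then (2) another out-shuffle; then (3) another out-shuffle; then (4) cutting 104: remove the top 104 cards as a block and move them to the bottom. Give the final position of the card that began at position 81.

Track the card from position 81 forward through each operation:
  after op 1 (out-shuffle): 81 → 57
  after op 2 (out-shuffle): 57 → 9
  after op 3 (out-shuffle): 9 → 18
  after op 4 (cut 104): 18 → 20

20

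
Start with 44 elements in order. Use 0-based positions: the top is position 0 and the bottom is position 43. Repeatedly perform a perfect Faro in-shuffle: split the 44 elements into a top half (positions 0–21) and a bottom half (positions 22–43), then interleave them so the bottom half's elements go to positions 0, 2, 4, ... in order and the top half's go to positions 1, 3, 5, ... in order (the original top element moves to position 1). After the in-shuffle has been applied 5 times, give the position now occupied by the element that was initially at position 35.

26

Track the element's position through each in-shuffle:
35 → 26 → 8 → 17 → 35 → 26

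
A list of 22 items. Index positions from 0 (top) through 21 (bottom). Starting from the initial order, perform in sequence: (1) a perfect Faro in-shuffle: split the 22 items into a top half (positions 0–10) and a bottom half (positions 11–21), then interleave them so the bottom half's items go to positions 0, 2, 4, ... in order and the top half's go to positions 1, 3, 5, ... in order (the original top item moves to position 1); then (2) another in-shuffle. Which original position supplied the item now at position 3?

0

Undo the operations in reverse order, starting from position 3:
  undo op 2 (in-shuffle, from top half): 3 ← 1
  undo op 1 (in-shuffle, from top half): 1 ← 0
So the item at position 3 came from original position 0.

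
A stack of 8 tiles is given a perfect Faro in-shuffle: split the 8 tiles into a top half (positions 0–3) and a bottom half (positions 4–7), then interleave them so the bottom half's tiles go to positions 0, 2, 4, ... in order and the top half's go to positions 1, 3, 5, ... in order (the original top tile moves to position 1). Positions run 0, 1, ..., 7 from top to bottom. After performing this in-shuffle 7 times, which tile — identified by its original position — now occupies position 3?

Work backwards from position 3, undoing one in-shuffle at a time:
3 ← 1 ← 0 ← 4 ← 6 ← 7 ← 3 ← 1
So the tile now at position 3 started at position 1.

1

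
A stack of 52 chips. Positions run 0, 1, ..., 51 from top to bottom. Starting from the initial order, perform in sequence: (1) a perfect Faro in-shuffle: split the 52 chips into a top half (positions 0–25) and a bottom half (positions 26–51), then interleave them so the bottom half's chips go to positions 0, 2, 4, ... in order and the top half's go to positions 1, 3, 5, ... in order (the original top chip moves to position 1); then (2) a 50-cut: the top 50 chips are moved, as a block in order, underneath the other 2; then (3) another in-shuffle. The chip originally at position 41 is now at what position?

Track the chip from position 41 forward through each operation:
  after op 1 (in-shuffle): 41 → 30
  after op 2 (cut 50): 30 → 32
  after op 3 (in-shuffle): 32 → 12

12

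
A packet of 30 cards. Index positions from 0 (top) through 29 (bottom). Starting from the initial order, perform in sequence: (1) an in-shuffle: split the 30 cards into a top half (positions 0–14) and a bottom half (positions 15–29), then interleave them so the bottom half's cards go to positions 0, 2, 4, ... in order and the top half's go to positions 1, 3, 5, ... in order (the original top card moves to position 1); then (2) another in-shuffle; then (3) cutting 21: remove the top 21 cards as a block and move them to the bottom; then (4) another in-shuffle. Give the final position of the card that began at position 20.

1

Track the card from position 20 forward through each operation:
  after op 1 (in-shuffle): 20 → 10
  after op 2 (in-shuffle): 10 → 21
  after op 3 (cut 21): 21 → 0
  after op 4 (in-shuffle): 0 → 1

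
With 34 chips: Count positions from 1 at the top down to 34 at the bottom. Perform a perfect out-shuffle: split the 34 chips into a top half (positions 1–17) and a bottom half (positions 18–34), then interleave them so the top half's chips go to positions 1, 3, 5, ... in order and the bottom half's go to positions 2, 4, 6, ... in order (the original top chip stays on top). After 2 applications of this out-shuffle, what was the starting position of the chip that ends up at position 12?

Work backwards from position 12, undoing one out-shuffle at a time:
12 ← 23 ← 12
So the chip now at position 12 started at position 12.

12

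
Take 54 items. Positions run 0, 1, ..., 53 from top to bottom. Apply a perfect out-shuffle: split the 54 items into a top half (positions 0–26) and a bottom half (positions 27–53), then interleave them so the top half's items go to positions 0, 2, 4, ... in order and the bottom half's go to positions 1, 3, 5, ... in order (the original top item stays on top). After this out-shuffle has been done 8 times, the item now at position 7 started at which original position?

Work backwards from position 7, undoing one out-shuffle at a time:
7 ← 30 ← 15 ← 34 ← 17 ← 35 ← 44 ← 22 ← 11
So the item now at position 7 started at position 11.

11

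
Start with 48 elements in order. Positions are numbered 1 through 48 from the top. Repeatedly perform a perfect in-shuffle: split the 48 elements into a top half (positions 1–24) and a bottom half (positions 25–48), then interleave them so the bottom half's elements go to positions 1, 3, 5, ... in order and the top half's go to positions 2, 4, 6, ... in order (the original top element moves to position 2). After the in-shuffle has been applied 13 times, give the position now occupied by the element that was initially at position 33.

Track position through each in-shuffle: 33 → 17 → 34 → 19 → 38 → ... (continuing for 13 shuffles total) → 3.

3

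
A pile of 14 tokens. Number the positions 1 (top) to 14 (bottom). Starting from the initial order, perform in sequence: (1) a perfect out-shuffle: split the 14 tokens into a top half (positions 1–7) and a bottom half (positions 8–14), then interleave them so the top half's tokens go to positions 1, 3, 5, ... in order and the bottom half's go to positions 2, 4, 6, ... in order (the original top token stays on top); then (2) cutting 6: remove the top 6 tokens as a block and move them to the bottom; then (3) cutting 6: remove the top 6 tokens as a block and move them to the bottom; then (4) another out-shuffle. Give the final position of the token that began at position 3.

Track the token from position 3 forward through each operation:
  after op 1 (out-shuffle): 3 → 5
  after op 2 (cut 6): 5 → 13
  after op 3 (cut 6): 13 → 7
  after op 4 (out-shuffle): 7 → 13

13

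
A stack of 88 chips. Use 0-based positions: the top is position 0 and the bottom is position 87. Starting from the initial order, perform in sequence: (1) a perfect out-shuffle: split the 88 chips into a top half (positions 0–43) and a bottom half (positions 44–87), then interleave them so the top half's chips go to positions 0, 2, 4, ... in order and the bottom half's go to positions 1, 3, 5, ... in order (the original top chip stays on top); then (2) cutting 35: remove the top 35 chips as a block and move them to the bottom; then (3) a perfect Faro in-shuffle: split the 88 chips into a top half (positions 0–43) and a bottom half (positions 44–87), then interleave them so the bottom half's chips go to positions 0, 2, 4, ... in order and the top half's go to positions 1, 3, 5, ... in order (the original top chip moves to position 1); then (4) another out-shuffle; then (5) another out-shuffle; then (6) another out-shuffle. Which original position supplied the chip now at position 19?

26

Undo the operations in reverse order, starting from position 19:
  undo op 6 (out-shuffle, from bottom half): 19 ← 53
  undo op 5 (out-shuffle, from bottom half): 53 ← 70
  undo op 4 (out-shuffle, from top half): 70 ← 35
  undo op 3 (in-shuffle, from top half): 35 ← 17
  undo op 2 (cut 35): 17 ← 52
  undo op 1 (out-shuffle, from top half): 52 ← 26
So the chip at position 19 came from original position 26.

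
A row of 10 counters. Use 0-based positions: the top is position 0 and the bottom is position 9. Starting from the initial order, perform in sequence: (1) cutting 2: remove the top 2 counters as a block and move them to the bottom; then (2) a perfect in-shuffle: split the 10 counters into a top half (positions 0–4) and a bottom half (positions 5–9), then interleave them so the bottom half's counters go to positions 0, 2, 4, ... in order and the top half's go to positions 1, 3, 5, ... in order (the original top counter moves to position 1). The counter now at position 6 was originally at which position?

Undo the operations in reverse order, starting from position 6:
  undo op 2 (in-shuffle, from bottom half): 6 ← 8
  undo op 1 (cut 2): 8 ← 0
So the counter at position 6 came from original position 0.

0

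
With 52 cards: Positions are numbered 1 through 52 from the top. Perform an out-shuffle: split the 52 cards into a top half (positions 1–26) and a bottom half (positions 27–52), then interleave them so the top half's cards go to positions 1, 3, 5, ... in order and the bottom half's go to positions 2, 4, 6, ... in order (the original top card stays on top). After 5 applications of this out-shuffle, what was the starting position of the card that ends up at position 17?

27

Work backwards from position 17, undoing one out-shuffle at a time:
17 ← 9 ← 5 ← 3 ← 2 ← 27
So the card now at position 17 started at position 27.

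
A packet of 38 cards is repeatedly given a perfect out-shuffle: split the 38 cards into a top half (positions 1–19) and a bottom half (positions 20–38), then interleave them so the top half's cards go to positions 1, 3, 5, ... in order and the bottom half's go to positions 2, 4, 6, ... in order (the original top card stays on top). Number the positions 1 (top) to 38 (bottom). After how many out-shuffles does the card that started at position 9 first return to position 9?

36

Follow position 9 under repeated out-shuffles:
9 → 17 → 33 → 28 → 18 → 35 → 32 → 26 → ... → 9 (length 36)
It first returns after 36 out-shuffles.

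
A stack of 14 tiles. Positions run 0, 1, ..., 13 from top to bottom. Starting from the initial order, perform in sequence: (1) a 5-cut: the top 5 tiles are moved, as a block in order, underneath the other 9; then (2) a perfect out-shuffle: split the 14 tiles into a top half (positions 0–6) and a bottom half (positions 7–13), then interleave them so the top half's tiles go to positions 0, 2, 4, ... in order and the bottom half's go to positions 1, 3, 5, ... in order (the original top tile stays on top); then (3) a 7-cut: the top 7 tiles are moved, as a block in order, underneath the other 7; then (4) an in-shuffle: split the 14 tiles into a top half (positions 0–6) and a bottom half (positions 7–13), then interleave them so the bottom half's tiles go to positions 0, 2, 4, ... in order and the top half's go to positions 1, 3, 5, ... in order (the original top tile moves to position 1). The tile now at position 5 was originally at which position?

Undo the operations in reverse order, starting from position 5:
  undo op 4 (in-shuffle, from top half): 5 ← 2
  undo op 3 (cut 7): 2 ← 9
  undo op 2 (out-shuffle, from bottom half): 9 ← 11
  undo op 1 (cut 5): 11 ← 2
So the tile at position 5 came from original position 2.

2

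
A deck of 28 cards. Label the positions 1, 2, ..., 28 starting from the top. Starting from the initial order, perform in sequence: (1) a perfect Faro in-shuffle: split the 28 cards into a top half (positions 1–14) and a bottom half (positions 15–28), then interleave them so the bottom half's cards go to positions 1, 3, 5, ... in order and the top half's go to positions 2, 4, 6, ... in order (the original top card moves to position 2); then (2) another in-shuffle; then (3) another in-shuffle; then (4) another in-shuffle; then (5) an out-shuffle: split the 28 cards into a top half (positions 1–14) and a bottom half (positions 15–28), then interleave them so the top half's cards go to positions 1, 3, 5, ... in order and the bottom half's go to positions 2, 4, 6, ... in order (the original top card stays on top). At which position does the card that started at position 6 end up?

17

Track the card from position 6 forward through each operation:
  after op 1 (in-shuffle): 6 → 12
  after op 2 (in-shuffle): 12 → 24
  after op 3 (in-shuffle): 24 → 19
  after op 4 (in-shuffle): 19 → 9
  after op 5 (out-shuffle): 9 → 17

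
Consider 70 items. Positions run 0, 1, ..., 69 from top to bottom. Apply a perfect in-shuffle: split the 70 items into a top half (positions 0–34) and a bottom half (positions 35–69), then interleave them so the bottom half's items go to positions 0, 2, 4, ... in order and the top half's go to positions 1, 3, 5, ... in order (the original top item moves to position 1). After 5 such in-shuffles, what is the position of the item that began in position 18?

39

Track the item's position through each in-shuffle:
18 → 37 → 4 → 9 → 19 → 39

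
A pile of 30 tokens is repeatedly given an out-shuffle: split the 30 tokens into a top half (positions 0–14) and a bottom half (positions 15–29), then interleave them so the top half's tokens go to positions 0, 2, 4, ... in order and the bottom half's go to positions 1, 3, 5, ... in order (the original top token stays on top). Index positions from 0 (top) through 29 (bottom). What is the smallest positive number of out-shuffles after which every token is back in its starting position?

28

The out-shuffle permutes the 30 positions with cycle lengths [1, 1, 28].
Every token is home exactly when every cycle has completed a whole number of laps, i.e. after lcm(1, 28) = 28 out-shuffles.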